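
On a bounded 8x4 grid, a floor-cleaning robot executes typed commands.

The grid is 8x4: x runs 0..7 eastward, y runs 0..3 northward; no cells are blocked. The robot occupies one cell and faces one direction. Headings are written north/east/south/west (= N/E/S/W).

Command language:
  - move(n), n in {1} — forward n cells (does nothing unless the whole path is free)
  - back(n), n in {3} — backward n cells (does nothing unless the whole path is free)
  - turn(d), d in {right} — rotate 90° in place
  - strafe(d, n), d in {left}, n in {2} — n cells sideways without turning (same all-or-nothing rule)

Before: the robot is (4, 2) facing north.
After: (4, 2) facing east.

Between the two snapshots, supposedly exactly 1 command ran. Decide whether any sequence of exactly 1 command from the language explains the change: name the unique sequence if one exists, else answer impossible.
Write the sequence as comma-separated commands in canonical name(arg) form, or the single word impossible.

key: parked at (4,2) the whole time — nothing moves the robot
begin: (4, 2) facing north
1. turn(right) → (4, 2) facing east
no other 1-command option fits: unique.

turn(right)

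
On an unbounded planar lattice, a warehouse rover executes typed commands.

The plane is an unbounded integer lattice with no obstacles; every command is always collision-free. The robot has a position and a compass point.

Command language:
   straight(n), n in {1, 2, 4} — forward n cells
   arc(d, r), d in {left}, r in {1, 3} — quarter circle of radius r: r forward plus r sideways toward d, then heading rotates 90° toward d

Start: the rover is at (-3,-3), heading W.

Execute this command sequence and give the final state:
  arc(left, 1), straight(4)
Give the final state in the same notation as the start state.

from: at (-3,-3), heading W
t=1 arc(left, 1) ⇒ at (-4,-4), heading S
t=2 straight(4) ⇒ at (-4,-8), heading S

at (-4,-8), heading S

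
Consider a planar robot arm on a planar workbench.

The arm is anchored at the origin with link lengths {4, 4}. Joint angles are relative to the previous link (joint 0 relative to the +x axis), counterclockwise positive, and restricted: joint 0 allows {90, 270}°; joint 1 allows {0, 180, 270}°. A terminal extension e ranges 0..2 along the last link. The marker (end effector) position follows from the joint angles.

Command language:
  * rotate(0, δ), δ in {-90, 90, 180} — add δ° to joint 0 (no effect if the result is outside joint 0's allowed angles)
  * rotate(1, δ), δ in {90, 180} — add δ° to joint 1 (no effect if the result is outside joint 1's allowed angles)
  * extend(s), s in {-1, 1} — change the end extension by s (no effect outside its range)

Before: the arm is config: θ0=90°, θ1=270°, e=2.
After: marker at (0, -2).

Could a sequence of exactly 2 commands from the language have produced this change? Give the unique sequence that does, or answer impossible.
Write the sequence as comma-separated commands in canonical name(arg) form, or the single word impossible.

key: order matters: swapping rotate(1, 90) and rotate(1, 180) lands elsewhere
initial: config: θ0=90°, θ1=270°, e=2
[1] after rotate(1, 90): config: θ0=90°, θ1=0°, e=2
[2] after rotate(1, 180): config: θ0=90°, θ1=180°, e=2
no rival 2-sequence matches.

rotate(1, 90), rotate(1, 180)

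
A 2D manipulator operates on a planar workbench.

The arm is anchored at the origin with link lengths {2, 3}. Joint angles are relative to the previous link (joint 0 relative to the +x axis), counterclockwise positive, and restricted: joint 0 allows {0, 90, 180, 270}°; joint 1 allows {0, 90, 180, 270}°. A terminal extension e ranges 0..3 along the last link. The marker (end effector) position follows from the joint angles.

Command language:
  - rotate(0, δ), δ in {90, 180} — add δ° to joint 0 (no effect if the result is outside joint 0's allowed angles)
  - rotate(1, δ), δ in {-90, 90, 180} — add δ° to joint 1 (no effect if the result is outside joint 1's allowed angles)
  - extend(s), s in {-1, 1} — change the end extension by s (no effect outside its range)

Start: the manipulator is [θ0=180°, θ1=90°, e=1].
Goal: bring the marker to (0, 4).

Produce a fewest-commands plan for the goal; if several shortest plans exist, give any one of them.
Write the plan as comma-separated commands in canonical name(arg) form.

start: [θ0=180°, θ1=90°, e=1]
step 1 (rotate(1, 90)): [θ0=180°, θ1=180°, e=1]
step 2 (extend(1)): [θ0=180°, θ1=180°, e=2]
step 3 (extend(1)): [θ0=180°, θ1=180°, e=3]
step 4 (rotate(0, 90)): [θ0=270°, θ1=180°, e=3]
no 3-step plan works, so 4 is optimal.

rotate(1, 90), extend(1), extend(1), rotate(0, 90)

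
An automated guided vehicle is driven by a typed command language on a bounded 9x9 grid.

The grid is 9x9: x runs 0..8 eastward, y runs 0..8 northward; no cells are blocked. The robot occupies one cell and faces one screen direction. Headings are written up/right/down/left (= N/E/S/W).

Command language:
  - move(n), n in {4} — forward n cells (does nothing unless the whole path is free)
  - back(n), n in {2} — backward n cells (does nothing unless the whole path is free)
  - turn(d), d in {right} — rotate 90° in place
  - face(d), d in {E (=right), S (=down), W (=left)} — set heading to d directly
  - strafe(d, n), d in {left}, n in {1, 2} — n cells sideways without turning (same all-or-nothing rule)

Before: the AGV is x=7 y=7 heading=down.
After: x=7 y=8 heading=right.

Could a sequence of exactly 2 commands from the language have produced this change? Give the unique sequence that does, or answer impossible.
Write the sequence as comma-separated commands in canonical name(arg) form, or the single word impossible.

face(E), strafe(left, 1)

key: running strafe(left, 1) before face(E) would end elsewhere — order is forced
begin: x=7 y=7 heading=down
1. face(E) → x=7 y=7 heading=right
2. strafe(left, 1) → x=7 y=8 heading=right
uniquely the one of 64 2-step routes that fits.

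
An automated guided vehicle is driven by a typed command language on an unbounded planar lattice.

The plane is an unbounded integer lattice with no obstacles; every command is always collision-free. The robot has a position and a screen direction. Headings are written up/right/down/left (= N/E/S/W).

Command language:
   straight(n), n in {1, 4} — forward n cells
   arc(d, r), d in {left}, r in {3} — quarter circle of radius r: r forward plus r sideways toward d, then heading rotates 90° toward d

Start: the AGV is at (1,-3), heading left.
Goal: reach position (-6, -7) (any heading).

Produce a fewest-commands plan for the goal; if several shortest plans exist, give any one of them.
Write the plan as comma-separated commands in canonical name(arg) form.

straight(4), arc(left, 3), straight(1)

t0: at (1,-3), heading left
t=1 straight(4) ⇒ at (-3,-3), heading left
t=2 arc(left, 3) ⇒ at (-6,-6), heading down
t=3 straight(1) ⇒ at (-6,-7), heading down
minimal: 3 command(s), checked below 3.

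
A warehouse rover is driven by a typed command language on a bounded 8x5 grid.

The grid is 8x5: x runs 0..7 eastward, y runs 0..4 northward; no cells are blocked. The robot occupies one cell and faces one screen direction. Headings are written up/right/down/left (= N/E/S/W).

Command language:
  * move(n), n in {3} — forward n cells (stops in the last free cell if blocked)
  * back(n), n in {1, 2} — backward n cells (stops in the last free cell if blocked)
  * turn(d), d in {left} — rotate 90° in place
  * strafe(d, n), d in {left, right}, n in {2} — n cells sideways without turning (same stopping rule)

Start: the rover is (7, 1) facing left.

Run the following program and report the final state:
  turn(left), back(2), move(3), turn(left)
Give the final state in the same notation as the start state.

begin: (7, 1) facing left
[1] after turn(left): (7, 1) facing down
[2] after back(2): (7, 3) facing down
[3] after move(3): (7, 0) facing down
[4] after turn(left): (7, 0) facing right

(7, 0) facing right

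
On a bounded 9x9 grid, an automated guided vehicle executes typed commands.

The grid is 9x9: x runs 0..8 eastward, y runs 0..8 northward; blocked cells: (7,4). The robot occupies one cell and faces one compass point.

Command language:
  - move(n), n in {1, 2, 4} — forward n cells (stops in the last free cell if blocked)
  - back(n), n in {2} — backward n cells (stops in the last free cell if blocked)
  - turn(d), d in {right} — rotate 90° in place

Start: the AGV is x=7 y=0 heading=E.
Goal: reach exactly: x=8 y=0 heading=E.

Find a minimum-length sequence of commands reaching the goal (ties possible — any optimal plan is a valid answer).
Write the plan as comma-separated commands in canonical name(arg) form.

move(4)

initial: x=7 y=0 heading=E
step 1 (move(4)): x=8 y=0 heading=E
nothing shorter than 1 reaches the goal.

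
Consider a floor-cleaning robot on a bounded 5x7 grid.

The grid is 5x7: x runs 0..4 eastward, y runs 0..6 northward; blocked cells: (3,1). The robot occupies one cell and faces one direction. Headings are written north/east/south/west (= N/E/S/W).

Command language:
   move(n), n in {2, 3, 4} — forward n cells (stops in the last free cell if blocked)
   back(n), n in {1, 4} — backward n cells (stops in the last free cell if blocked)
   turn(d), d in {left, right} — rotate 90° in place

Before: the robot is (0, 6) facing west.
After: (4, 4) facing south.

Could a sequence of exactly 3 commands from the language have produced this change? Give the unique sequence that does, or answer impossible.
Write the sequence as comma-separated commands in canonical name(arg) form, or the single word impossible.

key: cell and facing (now S) both changed — the 3 commands mix motion and turning
initial: (0, 6) facing west
t=1 back(4) ⇒ (4, 6) facing west
t=2 turn(left) ⇒ (4, 6) facing south
t=3 move(2) ⇒ (4, 4) facing south
all 343 alternatives checked — unique.

back(4), turn(left), move(2)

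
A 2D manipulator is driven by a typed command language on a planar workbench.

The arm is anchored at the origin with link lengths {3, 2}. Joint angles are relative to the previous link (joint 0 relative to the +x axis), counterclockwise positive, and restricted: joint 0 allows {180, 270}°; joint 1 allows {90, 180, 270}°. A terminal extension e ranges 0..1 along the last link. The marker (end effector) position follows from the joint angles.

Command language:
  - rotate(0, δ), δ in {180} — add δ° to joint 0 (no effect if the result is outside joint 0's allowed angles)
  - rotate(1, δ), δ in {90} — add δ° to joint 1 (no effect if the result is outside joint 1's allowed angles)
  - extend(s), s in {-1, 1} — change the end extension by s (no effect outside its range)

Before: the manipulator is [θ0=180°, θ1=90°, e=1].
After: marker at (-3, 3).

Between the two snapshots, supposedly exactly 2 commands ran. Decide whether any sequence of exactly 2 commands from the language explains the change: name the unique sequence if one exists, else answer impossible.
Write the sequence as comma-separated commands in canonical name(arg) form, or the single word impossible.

start: [θ0=180°, θ1=90°, e=1]
step 1 (rotate(1, 90)): [θ0=180°, θ1=180°, e=1]
step 2 (rotate(1, 90)): [θ0=180°, θ1=270°, e=1]
no rival 2-sequence matches.

rotate(1, 90), rotate(1, 90)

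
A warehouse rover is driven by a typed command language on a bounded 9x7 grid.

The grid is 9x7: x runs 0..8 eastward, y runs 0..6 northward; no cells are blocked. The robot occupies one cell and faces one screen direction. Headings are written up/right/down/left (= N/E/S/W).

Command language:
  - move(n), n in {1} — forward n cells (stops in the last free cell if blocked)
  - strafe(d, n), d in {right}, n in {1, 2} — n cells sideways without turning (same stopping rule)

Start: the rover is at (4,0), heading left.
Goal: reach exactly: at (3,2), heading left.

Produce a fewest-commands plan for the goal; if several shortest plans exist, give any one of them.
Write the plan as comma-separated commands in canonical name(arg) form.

move(1), strafe(right, 2)

begin: at (4,0), heading left
step 1 (move(1)): at (3,0), heading left
step 2 (strafe(right, 2)): at (3,2), heading left
nothing shorter than 2 reaches the goal.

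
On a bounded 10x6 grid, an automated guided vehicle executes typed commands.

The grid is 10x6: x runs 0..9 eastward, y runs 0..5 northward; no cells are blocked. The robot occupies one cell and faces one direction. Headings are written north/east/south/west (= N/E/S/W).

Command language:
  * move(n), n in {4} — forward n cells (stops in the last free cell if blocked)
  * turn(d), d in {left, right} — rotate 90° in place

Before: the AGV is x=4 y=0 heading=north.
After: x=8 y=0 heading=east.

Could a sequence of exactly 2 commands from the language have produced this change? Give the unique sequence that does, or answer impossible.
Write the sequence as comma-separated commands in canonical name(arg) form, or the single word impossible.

key: position moved to (8,0) AND the heading swung to E — translation plus rotation needed
initial: x=4 y=0 heading=north
1. turn(right) → x=4 y=0 heading=east
2. move(4) → x=8 y=0 heading=east
no other 2-command option fits: unique.

turn(right), move(4)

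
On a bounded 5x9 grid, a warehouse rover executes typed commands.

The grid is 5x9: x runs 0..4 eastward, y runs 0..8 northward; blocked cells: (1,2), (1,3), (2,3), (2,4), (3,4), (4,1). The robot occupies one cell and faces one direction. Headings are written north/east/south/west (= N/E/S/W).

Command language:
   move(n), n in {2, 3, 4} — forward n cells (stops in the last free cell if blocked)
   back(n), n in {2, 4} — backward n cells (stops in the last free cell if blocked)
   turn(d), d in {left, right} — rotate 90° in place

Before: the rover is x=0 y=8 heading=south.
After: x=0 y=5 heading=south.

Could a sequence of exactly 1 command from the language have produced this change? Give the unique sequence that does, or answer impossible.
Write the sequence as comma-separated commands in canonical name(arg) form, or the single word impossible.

move(3)

key: still facing S — the one step turns nothing
start: x=0 y=8 heading=south
t=1 move(3) ⇒ x=0 y=5 heading=south
no other 1-command option fits: unique.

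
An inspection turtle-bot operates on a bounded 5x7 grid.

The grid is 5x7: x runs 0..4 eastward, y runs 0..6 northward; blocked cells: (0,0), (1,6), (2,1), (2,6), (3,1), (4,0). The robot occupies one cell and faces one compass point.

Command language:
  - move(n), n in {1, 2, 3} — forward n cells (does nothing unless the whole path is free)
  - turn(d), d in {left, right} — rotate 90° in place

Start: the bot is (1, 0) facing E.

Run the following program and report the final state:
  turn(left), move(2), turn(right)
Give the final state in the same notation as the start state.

(1, 2) facing E

start: (1, 0) facing E
t=1 turn(left) ⇒ (1, 0) facing N
t=2 move(2) ⇒ (1, 2) facing N
t=3 turn(right) ⇒ (1, 2) facing E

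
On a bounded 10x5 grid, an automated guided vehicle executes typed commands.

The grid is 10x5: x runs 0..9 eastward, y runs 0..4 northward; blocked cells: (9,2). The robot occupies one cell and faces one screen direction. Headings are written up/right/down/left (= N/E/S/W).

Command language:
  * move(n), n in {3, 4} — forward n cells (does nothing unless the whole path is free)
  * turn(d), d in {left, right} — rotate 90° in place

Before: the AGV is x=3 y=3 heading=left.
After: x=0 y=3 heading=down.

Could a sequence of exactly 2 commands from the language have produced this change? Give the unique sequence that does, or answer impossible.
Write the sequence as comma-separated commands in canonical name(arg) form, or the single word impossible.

key: cell and facing (now S) both changed — the 2 commands mix motion and turning
t0: x=3 y=3 heading=left
[1] after move(3): x=0 y=3 heading=left
[2] after turn(left): x=0 y=3 heading=down
no rival 2-sequence matches.

move(3), turn(left)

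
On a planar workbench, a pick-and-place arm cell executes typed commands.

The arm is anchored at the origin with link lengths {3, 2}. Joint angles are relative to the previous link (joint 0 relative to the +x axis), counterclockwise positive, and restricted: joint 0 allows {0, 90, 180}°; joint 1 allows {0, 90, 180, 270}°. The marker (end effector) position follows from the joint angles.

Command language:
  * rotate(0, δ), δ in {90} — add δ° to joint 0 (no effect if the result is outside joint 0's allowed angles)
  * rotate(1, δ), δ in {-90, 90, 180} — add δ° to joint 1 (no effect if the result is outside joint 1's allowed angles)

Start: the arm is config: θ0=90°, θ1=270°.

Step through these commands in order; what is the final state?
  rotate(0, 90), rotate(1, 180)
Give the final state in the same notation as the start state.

config: θ0=180°, θ1=90°

initial: config: θ0=90°, θ1=270°
step 1 (rotate(0, 90)): config: θ0=180°, θ1=270°
step 2 (rotate(1, 180)): config: θ0=180°, θ1=90°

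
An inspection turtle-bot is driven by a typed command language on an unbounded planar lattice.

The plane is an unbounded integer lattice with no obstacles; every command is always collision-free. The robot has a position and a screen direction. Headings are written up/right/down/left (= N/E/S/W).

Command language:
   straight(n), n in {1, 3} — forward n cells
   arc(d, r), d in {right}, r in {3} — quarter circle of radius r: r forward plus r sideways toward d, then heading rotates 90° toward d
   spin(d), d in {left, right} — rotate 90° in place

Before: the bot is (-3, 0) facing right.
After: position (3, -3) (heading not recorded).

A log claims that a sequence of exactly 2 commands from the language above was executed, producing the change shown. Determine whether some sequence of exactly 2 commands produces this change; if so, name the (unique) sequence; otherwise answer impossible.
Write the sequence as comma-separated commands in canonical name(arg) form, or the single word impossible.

straight(3), arc(right, 3)

key: running arc(right, 3) before straight(3) would end elsewhere — order is forced
t0: (-3, 0) facing right
step 1 (straight(3)): (0, 0) facing right
step 2 (arc(right, 3)): (3, -3) facing down
uniquely the one of 25 2-step routes that fits.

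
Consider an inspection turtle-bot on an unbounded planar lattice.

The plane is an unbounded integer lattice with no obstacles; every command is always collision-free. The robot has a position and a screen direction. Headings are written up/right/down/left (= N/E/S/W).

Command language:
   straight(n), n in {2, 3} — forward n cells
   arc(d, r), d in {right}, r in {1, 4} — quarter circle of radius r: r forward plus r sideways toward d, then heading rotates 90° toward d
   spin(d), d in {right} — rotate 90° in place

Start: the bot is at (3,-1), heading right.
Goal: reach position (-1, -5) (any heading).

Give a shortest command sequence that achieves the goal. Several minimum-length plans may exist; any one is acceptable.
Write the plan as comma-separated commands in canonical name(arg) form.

spin(right), arc(right, 4)

initial: at (3,-1), heading right
1. spin(right) → at (3,-1), heading down
2. arc(right, 4) → at (-1,-5), heading left
no 1-step plan works, so 2 is optimal.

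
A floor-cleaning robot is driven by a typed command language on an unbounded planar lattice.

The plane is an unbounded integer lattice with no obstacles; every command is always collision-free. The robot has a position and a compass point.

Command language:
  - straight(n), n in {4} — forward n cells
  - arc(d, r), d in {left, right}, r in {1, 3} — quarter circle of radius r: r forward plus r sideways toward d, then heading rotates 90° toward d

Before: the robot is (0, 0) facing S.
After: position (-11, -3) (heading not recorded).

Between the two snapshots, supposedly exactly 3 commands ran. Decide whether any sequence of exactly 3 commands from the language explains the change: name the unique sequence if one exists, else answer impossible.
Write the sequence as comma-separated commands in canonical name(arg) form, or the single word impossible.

key: running straight(4) before arc(right, 3) would end elsewhere — order is forced
t0: (0, 0) facing S
1. arc(right, 3) → (-3, -3) facing W
2. straight(4) → (-7, -3) facing W
3. straight(4) → (-11, -3) facing W
all 125 alternatives checked — unique.

arc(right, 3), straight(4), straight(4)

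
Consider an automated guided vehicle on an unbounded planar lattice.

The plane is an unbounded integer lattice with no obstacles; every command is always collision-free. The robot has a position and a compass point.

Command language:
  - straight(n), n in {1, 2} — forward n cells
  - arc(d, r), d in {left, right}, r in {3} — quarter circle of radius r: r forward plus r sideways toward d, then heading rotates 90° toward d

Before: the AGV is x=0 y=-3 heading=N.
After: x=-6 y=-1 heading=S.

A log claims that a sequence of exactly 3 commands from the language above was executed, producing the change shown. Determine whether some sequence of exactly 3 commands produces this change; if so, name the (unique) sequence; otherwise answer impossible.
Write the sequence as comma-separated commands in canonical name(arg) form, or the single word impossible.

straight(2), arc(left, 3), arc(left, 3)

key: running arc(left, 3) before straight(2) would end elsewhere — order is forced
start: x=0 y=-3 heading=N
[1] after straight(2): x=0 y=-1 heading=N
[2] after arc(left, 3): x=-3 y=2 heading=W
[3] after arc(left, 3): x=-6 y=-1 heading=S
no other 3-command option fits: unique.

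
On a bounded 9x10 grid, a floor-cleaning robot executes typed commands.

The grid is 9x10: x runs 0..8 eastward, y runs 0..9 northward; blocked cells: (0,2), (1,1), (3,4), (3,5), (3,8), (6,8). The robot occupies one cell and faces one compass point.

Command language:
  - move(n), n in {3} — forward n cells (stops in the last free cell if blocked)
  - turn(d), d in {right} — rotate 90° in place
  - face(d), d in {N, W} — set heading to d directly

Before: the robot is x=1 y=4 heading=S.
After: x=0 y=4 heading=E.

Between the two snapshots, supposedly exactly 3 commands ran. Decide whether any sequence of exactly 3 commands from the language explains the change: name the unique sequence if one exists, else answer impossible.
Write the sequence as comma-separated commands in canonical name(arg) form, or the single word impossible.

every 3-command combo misses the target.

impossible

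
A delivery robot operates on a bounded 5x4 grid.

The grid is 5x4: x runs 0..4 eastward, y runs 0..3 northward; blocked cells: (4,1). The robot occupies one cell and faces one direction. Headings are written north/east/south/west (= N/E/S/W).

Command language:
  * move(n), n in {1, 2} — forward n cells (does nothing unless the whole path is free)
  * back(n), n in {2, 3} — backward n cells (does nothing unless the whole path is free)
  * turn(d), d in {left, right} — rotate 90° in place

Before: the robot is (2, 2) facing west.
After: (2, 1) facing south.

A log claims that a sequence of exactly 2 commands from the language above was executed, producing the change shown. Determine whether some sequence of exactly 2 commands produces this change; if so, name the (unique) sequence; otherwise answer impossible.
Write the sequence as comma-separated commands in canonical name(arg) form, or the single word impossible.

key: cell and facing (now S) both changed — the 2 commands mix motion and turning
begin: (2, 2) facing west
[1] after turn(left): (2, 2) facing south
[2] after move(1): (2, 1) facing south
uniquely the one of 36 2-step routes that fits.

turn(left), move(1)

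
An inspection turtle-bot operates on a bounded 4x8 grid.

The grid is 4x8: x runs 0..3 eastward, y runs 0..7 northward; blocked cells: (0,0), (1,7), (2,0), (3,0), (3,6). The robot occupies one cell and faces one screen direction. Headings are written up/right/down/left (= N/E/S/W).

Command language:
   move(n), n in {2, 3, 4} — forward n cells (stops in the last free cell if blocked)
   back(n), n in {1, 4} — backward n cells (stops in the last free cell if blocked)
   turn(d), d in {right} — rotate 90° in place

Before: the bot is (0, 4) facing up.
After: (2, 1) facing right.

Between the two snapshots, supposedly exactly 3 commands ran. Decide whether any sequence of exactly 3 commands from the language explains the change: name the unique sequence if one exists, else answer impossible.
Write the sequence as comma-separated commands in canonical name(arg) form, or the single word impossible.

back(4), turn(right), move(2)

key: order matters: swapping back(4) and move(2) lands elsewhere
t0: (0, 4) facing up
t=1 back(4) ⇒ (0, 1) facing up
t=2 turn(right) ⇒ (0, 1) facing right
t=3 move(2) ⇒ (2, 1) facing right
all 216 alternatives checked — unique.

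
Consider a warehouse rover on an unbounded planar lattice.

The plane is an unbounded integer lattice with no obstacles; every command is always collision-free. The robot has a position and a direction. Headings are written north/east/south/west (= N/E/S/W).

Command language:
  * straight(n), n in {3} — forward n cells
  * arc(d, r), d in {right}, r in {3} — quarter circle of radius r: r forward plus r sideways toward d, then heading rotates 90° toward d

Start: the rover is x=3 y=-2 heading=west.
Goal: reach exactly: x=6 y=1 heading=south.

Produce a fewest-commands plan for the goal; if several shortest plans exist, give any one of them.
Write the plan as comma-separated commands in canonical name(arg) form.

arc(right, 3), arc(right, 3), arc(right, 3)

initial: x=3 y=-2 heading=west
step 1 (arc(right, 3)): x=0 y=1 heading=north
step 2 (arc(right, 3)): x=3 y=4 heading=east
step 3 (arc(right, 3)): x=6 y=1 heading=south
minimal: 3 command(s), checked below 3.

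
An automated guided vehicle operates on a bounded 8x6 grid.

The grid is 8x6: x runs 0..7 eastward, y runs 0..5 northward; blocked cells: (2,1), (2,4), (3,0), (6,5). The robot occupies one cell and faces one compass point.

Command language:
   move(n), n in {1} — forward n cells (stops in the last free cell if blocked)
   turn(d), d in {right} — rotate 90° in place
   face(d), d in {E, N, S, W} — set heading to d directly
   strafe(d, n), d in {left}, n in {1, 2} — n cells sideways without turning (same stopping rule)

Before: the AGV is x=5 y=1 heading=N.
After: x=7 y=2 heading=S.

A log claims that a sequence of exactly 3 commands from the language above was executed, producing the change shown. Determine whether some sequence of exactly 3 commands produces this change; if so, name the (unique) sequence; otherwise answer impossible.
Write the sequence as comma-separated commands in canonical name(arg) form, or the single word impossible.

key: cell and facing (now S) both changed — the 3 commands mix motion and turning
t0: x=5 y=1 heading=N
1. move(1) → x=5 y=2 heading=N
2. face(S) → x=5 y=2 heading=S
3. strafe(left, 2) → x=7 y=2 heading=S
uniquely the one of 512 3-step routes that fits.

move(1), face(S), strafe(left, 2)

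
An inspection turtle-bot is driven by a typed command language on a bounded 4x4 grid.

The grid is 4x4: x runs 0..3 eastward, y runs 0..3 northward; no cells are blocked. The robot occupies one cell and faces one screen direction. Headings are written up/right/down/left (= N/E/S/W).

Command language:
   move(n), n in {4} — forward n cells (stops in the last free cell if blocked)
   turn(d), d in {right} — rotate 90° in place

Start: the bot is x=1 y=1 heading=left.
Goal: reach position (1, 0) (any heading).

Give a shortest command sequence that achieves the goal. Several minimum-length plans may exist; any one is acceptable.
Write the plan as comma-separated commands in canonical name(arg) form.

start: x=1 y=1 heading=left
step 1 (turn(right)): x=1 y=1 heading=up
step 2 (turn(right)): x=1 y=1 heading=right
step 3 (turn(right)): x=1 y=1 heading=down
step 4 (move(4)): x=1 y=0 heading=down
minimal: 4 command(s), checked below 4.

turn(right), turn(right), turn(right), move(4)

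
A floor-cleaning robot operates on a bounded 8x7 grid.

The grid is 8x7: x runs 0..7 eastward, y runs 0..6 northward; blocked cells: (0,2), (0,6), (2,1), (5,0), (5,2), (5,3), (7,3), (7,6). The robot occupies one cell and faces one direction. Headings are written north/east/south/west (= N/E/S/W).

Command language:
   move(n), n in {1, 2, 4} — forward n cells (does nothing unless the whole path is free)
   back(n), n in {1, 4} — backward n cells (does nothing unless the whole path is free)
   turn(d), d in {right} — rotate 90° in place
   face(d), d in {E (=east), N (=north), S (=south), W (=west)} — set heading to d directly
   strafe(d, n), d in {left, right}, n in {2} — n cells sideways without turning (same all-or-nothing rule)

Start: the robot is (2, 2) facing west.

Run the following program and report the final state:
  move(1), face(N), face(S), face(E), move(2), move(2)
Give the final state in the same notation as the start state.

t0: (2, 2) facing west
1. move(1) → (1, 2) facing west
2. face(N) → (1, 2) facing north
3. face(S) → (1, 2) facing south
4. face(E) → (1, 2) facing east
5. move(2) → (3, 2) facing east
6. move(2) → (3, 2) facing east

(3, 2) facing east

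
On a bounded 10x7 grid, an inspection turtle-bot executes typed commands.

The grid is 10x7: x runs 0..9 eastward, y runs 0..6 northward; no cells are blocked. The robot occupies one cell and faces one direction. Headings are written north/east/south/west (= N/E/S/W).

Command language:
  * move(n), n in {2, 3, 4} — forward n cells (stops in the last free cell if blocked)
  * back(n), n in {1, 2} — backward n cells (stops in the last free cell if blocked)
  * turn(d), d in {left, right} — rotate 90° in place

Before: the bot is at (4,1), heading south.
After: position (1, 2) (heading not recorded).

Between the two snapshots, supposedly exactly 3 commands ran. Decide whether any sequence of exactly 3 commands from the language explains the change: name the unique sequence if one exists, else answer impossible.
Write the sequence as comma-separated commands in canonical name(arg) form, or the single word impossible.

back(1), turn(right), move(3)

key: order matters: swapping back(1) and move(3) lands elsewhere
from: at (4,1), heading south
[1] after back(1): at (4,2), heading south
[2] after turn(right): at (4,2), heading west
[3] after move(3): at (1,2), heading west
uniquely the one of 343 3-step routes that fits.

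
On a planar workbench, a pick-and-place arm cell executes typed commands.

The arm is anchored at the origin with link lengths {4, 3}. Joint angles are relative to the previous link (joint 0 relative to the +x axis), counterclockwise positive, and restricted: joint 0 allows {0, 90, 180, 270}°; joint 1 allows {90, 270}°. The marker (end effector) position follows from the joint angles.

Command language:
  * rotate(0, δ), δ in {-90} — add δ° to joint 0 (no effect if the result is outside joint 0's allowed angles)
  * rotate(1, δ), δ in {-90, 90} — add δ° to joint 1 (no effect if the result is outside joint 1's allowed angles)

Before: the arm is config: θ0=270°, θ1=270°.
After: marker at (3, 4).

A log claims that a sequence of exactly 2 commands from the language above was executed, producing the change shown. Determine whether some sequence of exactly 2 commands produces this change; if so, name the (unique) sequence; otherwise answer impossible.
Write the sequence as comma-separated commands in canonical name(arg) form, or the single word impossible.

initial: config: θ0=270°, θ1=270°
[1] after rotate(0, -90): config: θ0=180°, θ1=270°
[2] after rotate(0, -90): config: θ0=90°, θ1=270°
all 9 alternatives checked — unique.

rotate(0, -90), rotate(0, -90)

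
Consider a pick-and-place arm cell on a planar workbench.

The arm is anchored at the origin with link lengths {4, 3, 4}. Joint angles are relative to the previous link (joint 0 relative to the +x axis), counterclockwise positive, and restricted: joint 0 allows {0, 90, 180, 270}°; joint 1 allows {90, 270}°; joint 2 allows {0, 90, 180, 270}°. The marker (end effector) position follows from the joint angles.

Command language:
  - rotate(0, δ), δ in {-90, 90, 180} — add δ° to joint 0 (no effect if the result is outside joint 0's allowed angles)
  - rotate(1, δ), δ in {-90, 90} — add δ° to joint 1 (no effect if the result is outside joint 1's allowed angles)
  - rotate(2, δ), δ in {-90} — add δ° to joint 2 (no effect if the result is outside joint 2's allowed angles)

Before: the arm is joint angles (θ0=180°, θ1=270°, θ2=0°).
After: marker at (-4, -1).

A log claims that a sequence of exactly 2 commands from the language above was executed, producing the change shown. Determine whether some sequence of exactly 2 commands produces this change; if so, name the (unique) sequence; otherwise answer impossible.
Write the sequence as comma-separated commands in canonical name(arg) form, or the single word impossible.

t0: joint angles (θ0=180°, θ1=270°, θ2=0°)
[1] after rotate(2, -90): joint angles (θ0=180°, θ1=270°, θ2=270°)
[2] after rotate(2, -90): joint angles (θ0=180°, θ1=270°, θ2=180°)
all 36 alternatives checked — unique.

rotate(2, -90), rotate(2, -90)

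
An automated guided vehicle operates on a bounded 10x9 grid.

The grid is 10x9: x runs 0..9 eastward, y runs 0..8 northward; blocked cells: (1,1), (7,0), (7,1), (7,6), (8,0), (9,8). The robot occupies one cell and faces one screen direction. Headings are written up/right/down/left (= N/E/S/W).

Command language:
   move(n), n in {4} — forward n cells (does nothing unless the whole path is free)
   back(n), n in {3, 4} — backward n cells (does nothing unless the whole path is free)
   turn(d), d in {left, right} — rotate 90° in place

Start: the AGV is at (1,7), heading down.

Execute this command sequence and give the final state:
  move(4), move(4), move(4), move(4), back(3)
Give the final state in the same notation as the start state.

at (1,6), heading down

t0: at (1,7), heading down
1. move(4) → at (1,3), heading down
2. move(4) → at (1,3), heading down
3. move(4) → at (1,3), heading down
4. move(4) → at (1,3), heading down
5. back(3) → at (1,6), heading down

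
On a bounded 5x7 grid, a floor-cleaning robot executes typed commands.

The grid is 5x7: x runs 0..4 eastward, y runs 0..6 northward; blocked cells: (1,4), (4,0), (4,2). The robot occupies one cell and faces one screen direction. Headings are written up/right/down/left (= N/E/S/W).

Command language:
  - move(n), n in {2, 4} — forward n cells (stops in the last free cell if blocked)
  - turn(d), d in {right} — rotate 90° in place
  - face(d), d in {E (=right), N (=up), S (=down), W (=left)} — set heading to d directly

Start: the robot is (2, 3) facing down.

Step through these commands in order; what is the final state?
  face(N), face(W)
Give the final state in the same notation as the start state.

from: (2, 3) facing down
1. face(N) → (2, 3) facing up
2. face(W) → (2, 3) facing left

(2, 3) facing left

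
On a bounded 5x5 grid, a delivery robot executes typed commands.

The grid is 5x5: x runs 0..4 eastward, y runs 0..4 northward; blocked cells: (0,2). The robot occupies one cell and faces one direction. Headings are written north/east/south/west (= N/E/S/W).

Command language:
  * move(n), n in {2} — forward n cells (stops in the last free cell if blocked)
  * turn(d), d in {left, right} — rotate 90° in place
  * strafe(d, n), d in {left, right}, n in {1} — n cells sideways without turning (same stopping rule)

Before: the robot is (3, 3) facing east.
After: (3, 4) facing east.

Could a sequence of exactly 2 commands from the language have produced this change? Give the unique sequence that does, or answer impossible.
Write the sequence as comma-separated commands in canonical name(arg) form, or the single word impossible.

key: the second strafe(left, 1) runs into the grid edge before its full distance
t0: (3, 3) facing east
step 1 (strafe(left, 1)): (3, 4) facing east
step 2 (strafe(left, 1)): (3, 4) facing east
no other 2-command option fits: unique.

strafe(left, 1), strafe(left, 1)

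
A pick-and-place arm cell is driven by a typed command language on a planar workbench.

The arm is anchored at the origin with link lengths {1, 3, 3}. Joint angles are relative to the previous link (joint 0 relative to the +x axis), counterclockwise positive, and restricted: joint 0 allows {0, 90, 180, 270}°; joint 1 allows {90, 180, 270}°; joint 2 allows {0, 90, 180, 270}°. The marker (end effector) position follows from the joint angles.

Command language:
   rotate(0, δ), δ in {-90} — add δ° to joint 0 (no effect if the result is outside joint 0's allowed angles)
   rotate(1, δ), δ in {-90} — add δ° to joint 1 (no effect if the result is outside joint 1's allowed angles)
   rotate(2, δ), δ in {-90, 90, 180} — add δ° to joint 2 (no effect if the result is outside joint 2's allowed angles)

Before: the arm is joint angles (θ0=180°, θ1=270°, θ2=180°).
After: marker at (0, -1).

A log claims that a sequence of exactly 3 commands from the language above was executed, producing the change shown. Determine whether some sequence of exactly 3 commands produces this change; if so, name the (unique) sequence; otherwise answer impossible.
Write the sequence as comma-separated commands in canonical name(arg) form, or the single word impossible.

rotate(0, -90), rotate(0, -90), rotate(0, -90)

start: joint angles (θ0=180°, θ1=270°, θ2=180°)
1. rotate(0, -90) → joint angles (θ0=90°, θ1=270°, θ2=180°)
2. rotate(0, -90) → joint angles (θ0=0°, θ1=270°, θ2=180°)
3. rotate(0, -90) → joint angles (θ0=270°, θ1=270°, θ2=180°)
all 125 alternatives checked — unique.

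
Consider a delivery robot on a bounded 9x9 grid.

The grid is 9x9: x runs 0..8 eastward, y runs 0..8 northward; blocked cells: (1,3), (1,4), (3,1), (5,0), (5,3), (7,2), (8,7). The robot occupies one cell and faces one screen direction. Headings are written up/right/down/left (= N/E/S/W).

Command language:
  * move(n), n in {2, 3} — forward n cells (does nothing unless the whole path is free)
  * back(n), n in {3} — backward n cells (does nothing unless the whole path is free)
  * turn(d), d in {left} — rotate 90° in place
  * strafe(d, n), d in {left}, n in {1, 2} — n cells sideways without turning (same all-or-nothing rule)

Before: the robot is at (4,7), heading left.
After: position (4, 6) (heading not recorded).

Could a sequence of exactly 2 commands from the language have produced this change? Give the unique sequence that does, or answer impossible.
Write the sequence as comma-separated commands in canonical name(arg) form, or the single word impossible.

strafe(left, 1), turn(left)

key: order matters: swapping strafe(left, 1) and turn(left) lands elsewhere
begin: at (4,7), heading left
1. strafe(left, 1) → at (4,6), heading left
2. turn(left) → at (4,6), heading down
no other 2-command option fits: unique.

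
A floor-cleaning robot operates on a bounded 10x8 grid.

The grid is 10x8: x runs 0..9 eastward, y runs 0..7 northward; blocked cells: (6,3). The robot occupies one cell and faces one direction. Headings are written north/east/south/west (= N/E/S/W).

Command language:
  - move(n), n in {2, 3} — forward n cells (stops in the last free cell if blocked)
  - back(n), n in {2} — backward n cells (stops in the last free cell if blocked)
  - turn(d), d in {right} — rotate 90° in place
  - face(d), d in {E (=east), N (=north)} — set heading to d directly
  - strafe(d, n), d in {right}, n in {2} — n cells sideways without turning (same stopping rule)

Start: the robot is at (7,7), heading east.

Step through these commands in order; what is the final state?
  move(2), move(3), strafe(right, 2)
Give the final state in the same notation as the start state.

initial: at (7,7), heading east
1. move(2) → at (9,7), heading east
2. move(3) → at (9,7), heading east
3. strafe(right, 2) → at (9,5), heading east

at (9,5), heading east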